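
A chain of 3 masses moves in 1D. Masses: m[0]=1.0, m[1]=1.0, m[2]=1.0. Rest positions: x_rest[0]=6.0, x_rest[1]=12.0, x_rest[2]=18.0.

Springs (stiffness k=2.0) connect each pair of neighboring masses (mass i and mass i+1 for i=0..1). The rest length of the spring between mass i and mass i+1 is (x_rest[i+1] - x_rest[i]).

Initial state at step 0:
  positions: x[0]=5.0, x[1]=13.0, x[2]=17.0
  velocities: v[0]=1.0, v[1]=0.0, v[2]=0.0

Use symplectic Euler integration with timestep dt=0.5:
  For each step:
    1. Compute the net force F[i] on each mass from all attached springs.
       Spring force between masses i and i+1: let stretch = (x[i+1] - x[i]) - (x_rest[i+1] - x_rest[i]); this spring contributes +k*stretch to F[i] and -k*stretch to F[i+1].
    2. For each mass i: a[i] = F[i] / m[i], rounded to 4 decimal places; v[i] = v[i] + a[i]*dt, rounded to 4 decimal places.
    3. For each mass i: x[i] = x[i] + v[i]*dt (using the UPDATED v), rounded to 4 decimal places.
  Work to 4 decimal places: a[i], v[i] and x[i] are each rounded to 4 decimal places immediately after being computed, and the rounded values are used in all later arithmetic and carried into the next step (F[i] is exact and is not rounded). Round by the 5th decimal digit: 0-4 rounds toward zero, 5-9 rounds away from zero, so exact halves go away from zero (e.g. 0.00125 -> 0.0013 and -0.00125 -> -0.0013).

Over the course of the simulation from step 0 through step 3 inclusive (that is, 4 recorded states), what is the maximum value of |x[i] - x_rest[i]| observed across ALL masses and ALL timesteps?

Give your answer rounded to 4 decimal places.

Step 0: x=[5.0000 13.0000 17.0000] v=[1.0000 0.0000 0.0000]
Step 1: x=[6.5000 11.0000 18.0000] v=[3.0000 -4.0000 2.0000]
Step 2: x=[7.2500 10.2500 18.5000] v=[1.5000 -1.5000 1.0000]
Step 3: x=[6.5000 12.1250 17.8750] v=[-1.5000 3.7500 -1.2500]
Max displacement = 1.7500

Answer: 1.7500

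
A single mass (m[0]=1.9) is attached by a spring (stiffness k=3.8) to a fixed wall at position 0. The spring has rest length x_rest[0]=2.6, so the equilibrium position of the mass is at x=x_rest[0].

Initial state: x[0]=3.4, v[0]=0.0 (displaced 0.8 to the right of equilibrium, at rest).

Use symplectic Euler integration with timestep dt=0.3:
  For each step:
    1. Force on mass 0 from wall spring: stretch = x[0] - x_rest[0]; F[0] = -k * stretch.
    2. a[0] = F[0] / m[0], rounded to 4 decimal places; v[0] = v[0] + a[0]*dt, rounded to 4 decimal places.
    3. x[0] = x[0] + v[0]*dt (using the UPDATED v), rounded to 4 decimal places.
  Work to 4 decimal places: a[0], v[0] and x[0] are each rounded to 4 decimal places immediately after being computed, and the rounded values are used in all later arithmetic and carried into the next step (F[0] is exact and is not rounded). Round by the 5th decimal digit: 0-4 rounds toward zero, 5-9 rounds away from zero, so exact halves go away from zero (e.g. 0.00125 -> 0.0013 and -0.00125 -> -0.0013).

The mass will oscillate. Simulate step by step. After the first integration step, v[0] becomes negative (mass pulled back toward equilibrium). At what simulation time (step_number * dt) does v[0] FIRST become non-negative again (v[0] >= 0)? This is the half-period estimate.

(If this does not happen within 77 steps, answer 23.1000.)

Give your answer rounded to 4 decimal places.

Step 0: x=[3.4000] v=[0.0000]
Step 1: x=[3.2560] v=[-0.4800]
Step 2: x=[2.9939] v=[-0.8736]
Step 3: x=[2.6609] v=[-1.1099]
Step 4: x=[2.3170] v=[-1.1464]
Step 5: x=[2.0240] v=[-0.9766]
Step 6: x=[1.8347] v=[-0.6310]
Step 7: x=[1.7832] v=[-0.1718]
Step 8: x=[1.8787] v=[0.3183]
First v>=0 after going negative at step 8, time=2.4000

Answer: 2.4000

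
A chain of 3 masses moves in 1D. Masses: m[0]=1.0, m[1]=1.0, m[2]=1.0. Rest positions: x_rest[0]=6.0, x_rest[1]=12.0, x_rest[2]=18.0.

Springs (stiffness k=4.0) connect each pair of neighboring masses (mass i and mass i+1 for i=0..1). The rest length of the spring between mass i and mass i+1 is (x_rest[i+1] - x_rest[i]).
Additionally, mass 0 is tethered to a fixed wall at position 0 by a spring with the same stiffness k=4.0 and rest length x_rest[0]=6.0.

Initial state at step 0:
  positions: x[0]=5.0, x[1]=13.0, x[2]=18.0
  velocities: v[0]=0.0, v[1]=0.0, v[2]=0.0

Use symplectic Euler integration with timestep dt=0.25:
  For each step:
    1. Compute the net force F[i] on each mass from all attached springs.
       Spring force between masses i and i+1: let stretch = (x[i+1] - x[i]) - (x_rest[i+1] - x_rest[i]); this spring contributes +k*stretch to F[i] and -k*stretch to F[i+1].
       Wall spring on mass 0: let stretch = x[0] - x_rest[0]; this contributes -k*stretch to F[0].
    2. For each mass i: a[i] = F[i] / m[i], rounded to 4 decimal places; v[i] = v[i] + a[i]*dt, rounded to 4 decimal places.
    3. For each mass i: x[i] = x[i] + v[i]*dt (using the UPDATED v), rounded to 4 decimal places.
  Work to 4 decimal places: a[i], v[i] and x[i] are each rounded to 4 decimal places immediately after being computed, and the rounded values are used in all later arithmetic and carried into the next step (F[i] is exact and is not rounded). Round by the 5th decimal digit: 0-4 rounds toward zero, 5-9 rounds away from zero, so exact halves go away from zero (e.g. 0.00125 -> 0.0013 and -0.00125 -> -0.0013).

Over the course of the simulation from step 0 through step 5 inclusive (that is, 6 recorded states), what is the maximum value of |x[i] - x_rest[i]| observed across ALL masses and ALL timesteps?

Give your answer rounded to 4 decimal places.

Step 0: x=[5.0000 13.0000 18.0000] v=[0.0000 0.0000 0.0000]
Step 1: x=[5.7500 12.2500 18.2500] v=[3.0000 -3.0000 1.0000]
Step 2: x=[6.6875 11.3750 18.5000] v=[3.7500 -3.5000 1.0000]
Step 3: x=[7.1250 11.1094 18.4688] v=[1.7500 -1.0625 -0.1250]
Step 4: x=[6.7774 11.6875 18.0977] v=[-1.3906 2.3125 -1.4844]
Step 5: x=[5.9629 12.6407 17.6241] v=[-3.2579 3.8126 -1.8946]
Max displacement = 1.1250

Answer: 1.1250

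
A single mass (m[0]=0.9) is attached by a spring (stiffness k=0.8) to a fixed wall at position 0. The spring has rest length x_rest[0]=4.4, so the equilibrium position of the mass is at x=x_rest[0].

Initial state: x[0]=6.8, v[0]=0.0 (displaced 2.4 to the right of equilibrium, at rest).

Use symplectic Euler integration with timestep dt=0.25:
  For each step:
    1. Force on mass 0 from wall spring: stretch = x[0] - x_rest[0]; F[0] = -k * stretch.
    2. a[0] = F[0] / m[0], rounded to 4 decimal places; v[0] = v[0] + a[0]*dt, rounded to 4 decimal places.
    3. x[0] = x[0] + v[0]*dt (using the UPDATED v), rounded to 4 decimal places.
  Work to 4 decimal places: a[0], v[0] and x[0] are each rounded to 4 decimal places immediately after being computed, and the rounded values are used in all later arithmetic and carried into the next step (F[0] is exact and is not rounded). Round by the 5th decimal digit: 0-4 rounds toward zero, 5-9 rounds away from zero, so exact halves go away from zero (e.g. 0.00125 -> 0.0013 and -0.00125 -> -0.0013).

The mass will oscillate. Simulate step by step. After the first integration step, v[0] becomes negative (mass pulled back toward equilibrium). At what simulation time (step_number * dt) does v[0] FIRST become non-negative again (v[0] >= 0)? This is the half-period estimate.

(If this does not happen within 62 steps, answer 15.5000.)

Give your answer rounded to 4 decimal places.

Answer: 3.5000

Derivation:
Step 0: x=[6.8000] v=[0.0000]
Step 1: x=[6.6667] v=[-0.5333]
Step 2: x=[6.4075] v=[-1.0370]
Step 3: x=[6.0367] v=[-1.4831]
Step 4: x=[5.5750] v=[-1.8468]
Step 5: x=[5.0480] v=[-2.1079]
Step 6: x=[4.4850] v=[-2.2519]
Step 7: x=[3.9173] v=[-2.2708]
Step 8: x=[3.3764] v=[-2.1635]
Step 9: x=[2.8924] v=[-1.9360]
Step 10: x=[2.4922] v=[-1.6010]
Step 11: x=[2.1979] v=[-1.1771]
Step 12: x=[2.0260] v=[-0.6878]
Step 13: x=[1.9859] v=[-0.1603]
Step 14: x=[2.0800] v=[0.3762]
First v>=0 after going negative at step 14, time=3.5000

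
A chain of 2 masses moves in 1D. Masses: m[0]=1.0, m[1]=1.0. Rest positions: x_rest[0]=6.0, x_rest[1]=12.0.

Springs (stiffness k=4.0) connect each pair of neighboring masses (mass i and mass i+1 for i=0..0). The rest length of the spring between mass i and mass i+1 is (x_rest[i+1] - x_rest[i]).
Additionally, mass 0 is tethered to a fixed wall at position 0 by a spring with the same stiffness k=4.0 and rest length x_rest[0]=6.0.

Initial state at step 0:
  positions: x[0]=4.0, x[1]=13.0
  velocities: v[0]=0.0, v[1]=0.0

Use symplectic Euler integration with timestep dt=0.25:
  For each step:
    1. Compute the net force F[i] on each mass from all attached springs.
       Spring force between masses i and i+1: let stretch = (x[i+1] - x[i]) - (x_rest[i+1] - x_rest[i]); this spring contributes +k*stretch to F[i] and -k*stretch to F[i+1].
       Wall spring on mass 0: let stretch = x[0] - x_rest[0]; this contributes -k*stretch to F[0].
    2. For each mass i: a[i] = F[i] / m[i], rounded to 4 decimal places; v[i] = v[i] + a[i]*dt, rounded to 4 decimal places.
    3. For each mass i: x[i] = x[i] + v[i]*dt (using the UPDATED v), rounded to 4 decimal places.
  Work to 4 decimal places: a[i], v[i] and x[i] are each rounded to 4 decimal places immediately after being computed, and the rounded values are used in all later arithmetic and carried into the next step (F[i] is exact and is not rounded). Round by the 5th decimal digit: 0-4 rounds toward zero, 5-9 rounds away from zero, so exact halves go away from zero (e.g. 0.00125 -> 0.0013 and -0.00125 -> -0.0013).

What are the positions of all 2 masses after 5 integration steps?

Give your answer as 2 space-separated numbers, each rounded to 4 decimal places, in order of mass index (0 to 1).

Step 0: x=[4.0000 13.0000] v=[0.0000 0.0000]
Step 1: x=[5.2500 12.2500] v=[5.0000 -3.0000]
Step 2: x=[6.9375 11.2500] v=[6.7500 -4.0000]
Step 3: x=[7.9688 10.6719] v=[4.1250 -2.3125]
Step 4: x=[7.6836 10.9180] v=[-1.1407 0.9844]
Step 5: x=[6.2861 11.8555] v=[-5.5899 3.7500]

Answer: 6.2861 11.8555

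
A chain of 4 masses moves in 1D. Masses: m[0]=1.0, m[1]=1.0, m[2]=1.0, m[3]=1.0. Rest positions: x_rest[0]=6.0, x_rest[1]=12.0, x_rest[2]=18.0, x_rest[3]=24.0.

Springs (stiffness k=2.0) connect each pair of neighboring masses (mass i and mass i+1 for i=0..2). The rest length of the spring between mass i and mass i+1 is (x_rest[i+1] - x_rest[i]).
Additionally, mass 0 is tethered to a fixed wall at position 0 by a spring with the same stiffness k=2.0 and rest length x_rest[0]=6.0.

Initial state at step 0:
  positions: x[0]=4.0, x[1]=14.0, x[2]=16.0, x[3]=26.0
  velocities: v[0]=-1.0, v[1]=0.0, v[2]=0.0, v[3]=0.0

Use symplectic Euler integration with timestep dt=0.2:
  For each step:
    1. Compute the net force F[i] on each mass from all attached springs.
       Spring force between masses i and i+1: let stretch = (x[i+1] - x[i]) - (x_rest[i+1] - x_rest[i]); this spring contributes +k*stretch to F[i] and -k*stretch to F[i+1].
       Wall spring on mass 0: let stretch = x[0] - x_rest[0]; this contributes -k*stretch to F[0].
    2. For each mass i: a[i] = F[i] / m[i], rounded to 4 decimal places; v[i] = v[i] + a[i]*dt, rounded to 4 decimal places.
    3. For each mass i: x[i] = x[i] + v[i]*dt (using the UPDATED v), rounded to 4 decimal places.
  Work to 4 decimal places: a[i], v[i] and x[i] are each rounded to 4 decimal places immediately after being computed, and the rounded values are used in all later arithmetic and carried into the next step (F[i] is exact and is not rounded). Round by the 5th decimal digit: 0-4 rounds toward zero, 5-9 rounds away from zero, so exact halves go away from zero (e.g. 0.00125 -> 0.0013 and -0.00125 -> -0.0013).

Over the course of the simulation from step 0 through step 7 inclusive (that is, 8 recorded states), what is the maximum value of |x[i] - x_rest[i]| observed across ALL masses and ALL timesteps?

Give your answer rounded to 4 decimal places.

Step 0: x=[4.0000 14.0000 16.0000 26.0000] v=[-1.0000 0.0000 0.0000 0.0000]
Step 1: x=[4.2800 13.3600 16.6400 25.6800] v=[1.4000 -3.2000 3.2000 -1.6000]
Step 2: x=[4.9440 12.2560 17.7408 25.1168] v=[3.3200 -5.5200 5.5040 -2.8160]
Step 3: x=[5.7974 11.0058 18.9929 24.4435] v=[4.2672 -6.2509 6.2605 -3.3664]
Step 4: x=[6.6037 9.9779 20.0421 23.8142] v=[4.0316 -5.1394 5.2459 -3.1466]
Step 5: x=[7.1517 9.4852 20.5879 23.3631] v=[2.7398 -2.4634 2.7291 -2.2554]
Step 6: x=[7.3142 9.6941 20.4675 23.1700] v=[0.8125 1.0443 -0.6019 -0.9655]
Step 7: x=[7.0820 10.5744 19.7014 23.2407] v=[-1.1612 4.4017 -3.8303 0.3535]
Max displacement = 2.5879

Answer: 2.5879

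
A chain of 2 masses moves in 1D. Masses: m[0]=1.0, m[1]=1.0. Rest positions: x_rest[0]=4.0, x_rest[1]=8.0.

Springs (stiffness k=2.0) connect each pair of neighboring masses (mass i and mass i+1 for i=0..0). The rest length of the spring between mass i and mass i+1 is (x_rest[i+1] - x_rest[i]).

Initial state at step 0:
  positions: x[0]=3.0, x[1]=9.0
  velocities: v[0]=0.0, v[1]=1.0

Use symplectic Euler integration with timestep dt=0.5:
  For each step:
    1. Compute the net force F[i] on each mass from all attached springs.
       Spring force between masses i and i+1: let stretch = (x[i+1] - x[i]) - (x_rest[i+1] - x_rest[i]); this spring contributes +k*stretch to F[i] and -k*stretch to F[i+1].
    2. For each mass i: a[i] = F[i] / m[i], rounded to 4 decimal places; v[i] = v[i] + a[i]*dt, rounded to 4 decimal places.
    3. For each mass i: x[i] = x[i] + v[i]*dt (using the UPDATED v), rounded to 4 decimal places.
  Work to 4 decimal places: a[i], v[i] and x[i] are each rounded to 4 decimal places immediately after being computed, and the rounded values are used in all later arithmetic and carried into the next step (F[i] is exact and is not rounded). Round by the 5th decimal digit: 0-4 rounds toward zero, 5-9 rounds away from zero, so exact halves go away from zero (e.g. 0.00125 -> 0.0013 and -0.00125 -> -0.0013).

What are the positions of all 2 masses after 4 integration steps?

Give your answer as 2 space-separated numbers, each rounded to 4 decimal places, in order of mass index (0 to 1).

Answer: 5.2500 8.7500

Derivation:
Step 0: x=[3.0000 9.0000] v=[0.0000 1.0000]
Step 1: x=[4.0000 8.5000] v=[2.0000 -1.0000]
Step 2: x=[5.2500 7.7500] v=[2.5000 -1.5000]
Step 3: x=[5.7500 7.7500] v=[1.0000 0.0000]
Step 4: x=[5.2500 8.7500] v=[-1.0000 2.0000]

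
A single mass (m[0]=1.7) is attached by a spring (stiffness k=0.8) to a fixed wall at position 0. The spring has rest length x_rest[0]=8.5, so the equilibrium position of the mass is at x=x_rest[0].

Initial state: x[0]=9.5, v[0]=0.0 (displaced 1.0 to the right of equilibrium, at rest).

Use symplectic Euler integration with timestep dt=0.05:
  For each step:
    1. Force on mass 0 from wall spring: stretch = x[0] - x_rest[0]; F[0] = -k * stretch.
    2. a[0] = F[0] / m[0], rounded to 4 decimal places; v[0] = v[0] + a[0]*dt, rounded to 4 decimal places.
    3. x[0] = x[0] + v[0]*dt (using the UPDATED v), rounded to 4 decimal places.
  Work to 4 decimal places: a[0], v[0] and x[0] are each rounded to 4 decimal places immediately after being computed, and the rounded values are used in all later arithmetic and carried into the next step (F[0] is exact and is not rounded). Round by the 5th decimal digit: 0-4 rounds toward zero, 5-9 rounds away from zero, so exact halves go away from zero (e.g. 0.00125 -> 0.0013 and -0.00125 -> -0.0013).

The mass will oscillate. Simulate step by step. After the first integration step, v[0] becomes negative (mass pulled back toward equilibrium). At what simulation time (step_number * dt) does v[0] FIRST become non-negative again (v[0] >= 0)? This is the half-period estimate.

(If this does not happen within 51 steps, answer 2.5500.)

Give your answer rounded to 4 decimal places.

Answer: 2.5500

Derivation:
Step 0: x=[9.5000] v=[0.0000]
Step 1: x=[9.4988] v=[-0.0235]
Step 2: x=[9.4965] v=[-0.0470]
Step 3: x=[9.4930] v=[-0.0704]
Step 4: x=[9.4883] v=[-0.0938]
Step 5: x=[9.4824] v=[-0.1171]
Step 6: x=[9.4754] v=[-0.1402]
Step 7: x=[9.4672] v=[-0.1632]
Step 8: x=[9.4579] v=[-0.1860]
Step 9: x=[9.4475] v=[-0.2085]
Step 10: x=[9.4360] v=[-0.2308]
Step 11: x=[9.4234] v=[-0.2528]
Step 12: x=[9.4097] v=[-0.2745]
Step 13: x=[9.3949] v=[-0.2959]
Step 14: x=[9.3791] v=[-0.3170]
Step 15: x=[9.3622] v=[-0.3377]
Step 16: x=[9.3443] v=[-0.3580]
Step 17: x=[9.3254] v=[-0.3779]
Step 18: x=[9.3055] v=[-0.3973]
Step 19: x=[9.2847] v=[-0.4163]
Step 20: x=[9.2630] v=[-0.4348]
Step 21: x=[9.2404] v=[-0.4528]
Step 22: x=[9.2169] v=[-0.4702]
Step 23: x=[9.1925] v=[-0.4871]
Step 24: x=[9.1673] v=[-0.5034]
Step 25: x=[9.1413] v=[-0.5191]
Step 26: x=[9.1146] v=[-0.5342]
Step 27: x=[9.0872] v=[-0.5487]
Step 28: x=[9.0591] v=[-0.5625]
Step 29: x=[9.0303] v=[-0.5757]
Step 30: x=[9.0009] v=[-0.5882]
Step 31: x=[8.9709] v=[-0.6000]
Step 32: x=[8.9403] v=[-0.6111]
Step 33: x=[8.9092] v=[-0.6215]
Step 34: x=[8.8776] v=[-0.6311]
Step 35: x=[8.8456] v=[-0.6400]
Step 36: x=[8.8132] v=[-0.6481]
Step 37: x=[8.7804] v=[-0.6555]
Step 38: x=[8.7473] v=[-0.6621]
Step 39: x=[8.7139] v=[-0.6679]
Step 40: x=[8.6803] v=[-0.6729]
Step 41: x=[8.6464] v=[-0.6771]
Step 42: x=[8.6124] v=[-0.6805]
Step 43: x=[8.5782] v=[-0.6831]
Step 44: x=[8.5440] v=[-0.6849]
Step 45: x=[8.5097] v=[-0.6859]
Step 46: x=[8.4754] v=[-0.6861]
Step 47: x=[8.4411] v=[-0.6855]
Step 48: x=[8.4069] v=[-0.6841]
Step 49: x=[8.3728] v=[-0.6819]
Step 50: x=[8.3389] v=[-0.6789]
Step 51: x=[8.3051] v=[-0.6751]
v[0] did not become non-negative within 51 steps; using fallback time=2.5500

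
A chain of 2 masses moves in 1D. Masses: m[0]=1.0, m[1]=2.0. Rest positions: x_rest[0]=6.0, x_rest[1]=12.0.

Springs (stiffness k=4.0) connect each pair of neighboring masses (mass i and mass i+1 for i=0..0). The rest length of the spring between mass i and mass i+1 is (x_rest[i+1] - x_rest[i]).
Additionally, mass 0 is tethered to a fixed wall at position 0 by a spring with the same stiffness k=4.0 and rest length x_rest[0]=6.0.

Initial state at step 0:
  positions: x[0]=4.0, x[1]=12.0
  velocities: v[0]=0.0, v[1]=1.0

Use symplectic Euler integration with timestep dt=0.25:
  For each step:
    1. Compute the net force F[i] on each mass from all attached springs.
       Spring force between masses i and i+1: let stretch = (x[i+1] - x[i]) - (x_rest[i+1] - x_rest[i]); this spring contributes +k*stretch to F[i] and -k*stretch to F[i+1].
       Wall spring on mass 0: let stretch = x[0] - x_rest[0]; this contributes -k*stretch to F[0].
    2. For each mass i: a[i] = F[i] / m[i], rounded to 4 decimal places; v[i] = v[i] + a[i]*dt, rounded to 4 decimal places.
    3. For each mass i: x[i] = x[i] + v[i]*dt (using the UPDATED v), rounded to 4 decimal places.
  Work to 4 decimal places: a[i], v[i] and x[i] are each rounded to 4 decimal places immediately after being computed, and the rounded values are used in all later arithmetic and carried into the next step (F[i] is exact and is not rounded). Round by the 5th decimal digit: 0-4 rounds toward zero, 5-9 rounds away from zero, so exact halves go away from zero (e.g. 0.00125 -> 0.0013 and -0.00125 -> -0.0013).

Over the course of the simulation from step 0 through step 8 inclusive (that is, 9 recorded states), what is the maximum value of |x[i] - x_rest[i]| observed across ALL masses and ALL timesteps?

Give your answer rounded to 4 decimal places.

Step 0: x=[4.0000 12.0000] v=[0.0000 1.0000]
Step 1: x=[5.0000 12.0000] v=[4.0000 0.0000]
Step 2: x=[6.5000 11.8750] v=[6.0000 -0.5000]
Step 3: x=[7.7188 11.8281] v=[4.8750 -0.1875]
Step 4: x=[8.0352 12.0176] v=[1.2655 0.7579]
Step 5: x=[7.3384 12.4593] v=[-2.7873 1.7667]
Step 6: x=[6.0872 13.0109] v=[-5.0048 2.2063]
Step 7: x=[5.0451 13.4470] v=[-4.1683 1.7445]
Step 8: x=[4.8422 13.5829] v=[-0.8115 0.5436]
Max displacement = 2.0352

Answer: 2.0352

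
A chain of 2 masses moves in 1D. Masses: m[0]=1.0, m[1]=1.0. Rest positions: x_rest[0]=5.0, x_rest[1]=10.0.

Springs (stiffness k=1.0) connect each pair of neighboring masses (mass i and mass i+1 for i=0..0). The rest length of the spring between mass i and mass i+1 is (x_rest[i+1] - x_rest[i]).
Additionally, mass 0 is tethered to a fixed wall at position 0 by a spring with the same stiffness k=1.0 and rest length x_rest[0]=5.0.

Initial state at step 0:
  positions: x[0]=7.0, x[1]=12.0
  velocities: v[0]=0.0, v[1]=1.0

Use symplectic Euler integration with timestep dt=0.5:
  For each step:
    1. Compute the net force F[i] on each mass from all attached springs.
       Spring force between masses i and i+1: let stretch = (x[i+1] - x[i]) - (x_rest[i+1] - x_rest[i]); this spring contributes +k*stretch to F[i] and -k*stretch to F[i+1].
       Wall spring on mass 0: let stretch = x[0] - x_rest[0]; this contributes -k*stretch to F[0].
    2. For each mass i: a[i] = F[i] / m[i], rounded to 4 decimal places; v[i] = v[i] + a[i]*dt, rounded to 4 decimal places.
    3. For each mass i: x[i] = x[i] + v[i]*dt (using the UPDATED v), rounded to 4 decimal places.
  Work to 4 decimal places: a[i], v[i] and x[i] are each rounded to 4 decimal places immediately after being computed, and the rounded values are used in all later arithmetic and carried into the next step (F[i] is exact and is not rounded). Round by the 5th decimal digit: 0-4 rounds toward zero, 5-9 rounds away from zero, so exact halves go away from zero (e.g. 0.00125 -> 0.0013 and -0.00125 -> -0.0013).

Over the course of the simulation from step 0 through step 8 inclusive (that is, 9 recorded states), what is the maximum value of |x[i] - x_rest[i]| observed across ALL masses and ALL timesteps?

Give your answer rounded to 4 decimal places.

Step 0: x=[7.0000 12.0000] v=[0.0000 1.0000]
Step 1: x=[6.5000 12.5000] v=[-1.0000 1.0000]
Step 2: x=[5.8750 12.7500] v=[-1.2500 0.5000]
Step 3: x=[5.5000 12.5313] v=[-0.7500 -0.4375]
Step 4: x=[5.5079 11.8047] v=[0.0157 -1.4532]
Step 5: x=[5.7130 10.7539] v=[0.4102 -2.1016]
Step 6: x=[5.7501 9.6929] v=[0.0742 -2.1221]
Step 7: x=[5.3354 8.8962] v=[-0.8295 -1.5935]
Step 8: x=[4.4770 8.4593] v=[-1.7168 -0.8739]
Max displacement = 2.7500

Answer: 2.7500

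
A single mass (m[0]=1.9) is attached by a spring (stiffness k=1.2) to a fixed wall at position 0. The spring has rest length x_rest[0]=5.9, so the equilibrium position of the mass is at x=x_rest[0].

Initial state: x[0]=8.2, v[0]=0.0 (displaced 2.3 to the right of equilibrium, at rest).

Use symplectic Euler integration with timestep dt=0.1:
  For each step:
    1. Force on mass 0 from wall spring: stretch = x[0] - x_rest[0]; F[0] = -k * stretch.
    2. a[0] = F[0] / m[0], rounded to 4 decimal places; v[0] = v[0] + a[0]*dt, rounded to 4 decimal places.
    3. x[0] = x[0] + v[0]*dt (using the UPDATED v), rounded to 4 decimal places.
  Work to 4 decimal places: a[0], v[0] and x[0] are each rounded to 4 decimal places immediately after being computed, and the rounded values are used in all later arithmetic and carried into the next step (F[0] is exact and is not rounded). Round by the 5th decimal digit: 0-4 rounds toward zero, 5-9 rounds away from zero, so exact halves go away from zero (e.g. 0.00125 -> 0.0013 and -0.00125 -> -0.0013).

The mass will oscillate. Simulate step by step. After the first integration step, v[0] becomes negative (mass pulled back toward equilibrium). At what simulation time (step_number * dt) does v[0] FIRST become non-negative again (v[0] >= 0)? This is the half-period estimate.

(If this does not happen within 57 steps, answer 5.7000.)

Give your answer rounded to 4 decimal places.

Answer: 4.0000

Derivation:
Step 0: x=[8.2000] v=[0.0000]
Step 1: x=[8.1855] v=[-0.1453]
Step 2: x=[8.1565] v=[-0.2897]
Step 3: x=[8.1133] v=[-0.4322]
Step 4: x=[8.0561] v=[-0.5720]
Step 5: x=[7.9853] v=[-0.7082]
Step 6: x=[7.9013] v=[-0.8399]
Step 7: x=[7.8047] v=[-0.9663]
Step 8: x=[7.6960] v=[-1.0866]
Step 9: x=[7.5760] v=[-1.2000]
Step 10: x=[7.4454] v=[-1.3059]
Step 11: x=[7.3051] v=[-1.4035]
Step 12: x=[7.1559] v=[-1.4922]
Step 13: x=[6.9988] v=[-1.5715]
Step 14: x=[6.8347] v=[-1.6409]
Step 15: x=[6.6647] v=[-1.6999]
Step 16: x=[6.4899] v=[-1.7482]
Step 17: x=[6.3114] v=[-1.7855]
Step 18: x=[6.1303] v=[-1.8115]
Step 19: x=[5.9477] v=[-1.8261]
Step 20: x=[5.7648] v=[-1.8291]
Step 21: x=[5.5827] v=[-1.8206]
Step 22: x=[5.4026] v=[-1.8006]
Step 23: x=[5.2257] v=[-1.7692]
Step 24: x=[5.0530] v=[-1.7266]
Step 25: x=[4.8857] v=[-1.6731]
Step 26: x=[4.7248] v=[-1.6090]
Step 27: x=[4.5713] v=[-1.5348]
Step 28: x=[4.4262] v=[-1.4509]
Step 29: x=[4.2904] v=[-1.3578]
Step 30: x=[4.1648] v=[-1.2561]
Step 31: x=[4.0502] v=[-1.1465]
Step 32: x=[3.9472] v=[-1.0297]
Step 33: x=[3.8566] v=[-0.9064]
Step 34: x=[3.7789] v=[-0.7773]
Step 35: x=[3.7146] v=[-0.6433]
Step 36: x=[3.6641] v=[-0.5053]
Step 37: x=[3.6277] v=[-0.3641]
Step 38: x=[3.6056] v=[-0.2206]
Step 39: x=[3.5980] v=[-0.0757]
Step 40: x=[3.6050] v=[0.0697]
First v>=0 after going negative at step 40, time=4.0000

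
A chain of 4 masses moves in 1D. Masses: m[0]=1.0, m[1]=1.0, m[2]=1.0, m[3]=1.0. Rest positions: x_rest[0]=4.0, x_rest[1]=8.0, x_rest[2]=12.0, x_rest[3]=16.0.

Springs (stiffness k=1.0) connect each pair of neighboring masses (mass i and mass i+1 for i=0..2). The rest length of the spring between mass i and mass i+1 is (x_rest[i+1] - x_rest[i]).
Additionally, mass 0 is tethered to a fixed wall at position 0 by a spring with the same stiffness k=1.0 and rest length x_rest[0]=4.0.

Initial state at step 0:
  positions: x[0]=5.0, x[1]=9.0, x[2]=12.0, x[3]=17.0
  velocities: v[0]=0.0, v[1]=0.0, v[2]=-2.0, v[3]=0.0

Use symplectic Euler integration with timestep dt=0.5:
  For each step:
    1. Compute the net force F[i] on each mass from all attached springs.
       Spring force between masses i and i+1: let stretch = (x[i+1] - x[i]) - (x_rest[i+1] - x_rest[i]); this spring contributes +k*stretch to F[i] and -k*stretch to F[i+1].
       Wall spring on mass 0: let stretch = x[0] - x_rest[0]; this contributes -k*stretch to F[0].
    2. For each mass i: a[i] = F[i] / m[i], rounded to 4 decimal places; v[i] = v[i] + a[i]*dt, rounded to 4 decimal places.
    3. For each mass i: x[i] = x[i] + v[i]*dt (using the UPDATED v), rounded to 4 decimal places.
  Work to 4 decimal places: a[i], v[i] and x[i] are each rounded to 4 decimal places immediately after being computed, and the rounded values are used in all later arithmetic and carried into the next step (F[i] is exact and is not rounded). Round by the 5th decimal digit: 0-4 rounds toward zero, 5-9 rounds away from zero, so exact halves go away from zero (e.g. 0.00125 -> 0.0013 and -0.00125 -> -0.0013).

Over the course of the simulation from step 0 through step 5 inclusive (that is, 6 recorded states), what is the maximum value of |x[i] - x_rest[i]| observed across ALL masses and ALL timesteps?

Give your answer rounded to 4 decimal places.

Step 0: x=[5.0000 9.0000 12.0000 17.0000] v=[0.0000 0.0000 -2.0000 0.0000]
Step 1: x=[4.7500 8.7500 11.5000 16.7500] v=[-0.5000 -0.5000 -1.0000 -0.5000]
Step 2: x=[4.3125 8.1875 11.6250 16.1875] v=[-0.8750 -1.1250 0.2500 -1.1250]
Step 3: x=[3.7656 7.5156 12.0313 15.4844] v=[-1.0938 -1.3438 0.8125 -1.4063]
Step 4: x=[3.2148 7.0351 12.1719 14.9180] v=[-1.1016 -0.9610 0.2812 -1.1329]
Step 5: x=[2.8154 6.8837 11.7148 14.6650] v=[-0.7989 -0.3028 -0.9142 -0.5060]
Max displacement = 1.3350

Answer: 1.3350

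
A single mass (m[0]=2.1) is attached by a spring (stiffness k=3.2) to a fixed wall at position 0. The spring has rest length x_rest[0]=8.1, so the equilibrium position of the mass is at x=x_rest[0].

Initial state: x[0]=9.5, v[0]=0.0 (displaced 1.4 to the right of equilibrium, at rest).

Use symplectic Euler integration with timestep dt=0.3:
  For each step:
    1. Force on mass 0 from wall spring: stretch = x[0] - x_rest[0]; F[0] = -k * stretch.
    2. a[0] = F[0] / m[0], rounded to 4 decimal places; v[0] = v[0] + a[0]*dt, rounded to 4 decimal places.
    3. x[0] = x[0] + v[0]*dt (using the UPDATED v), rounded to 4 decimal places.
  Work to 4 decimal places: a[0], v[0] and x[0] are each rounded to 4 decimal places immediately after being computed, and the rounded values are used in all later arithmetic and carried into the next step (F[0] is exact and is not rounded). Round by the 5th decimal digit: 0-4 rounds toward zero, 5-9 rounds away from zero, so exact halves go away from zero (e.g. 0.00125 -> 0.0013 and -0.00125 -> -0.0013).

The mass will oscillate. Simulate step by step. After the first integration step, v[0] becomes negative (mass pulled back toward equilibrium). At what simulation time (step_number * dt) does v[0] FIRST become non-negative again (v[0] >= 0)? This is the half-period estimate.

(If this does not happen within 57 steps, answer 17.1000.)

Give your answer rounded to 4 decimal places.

Step 0: x=[9.5000] v=[0.0000]
Step 1: x=[9.3080] v=[-0.6400]
Step 2: x=[8.9503] v=[-1.1922]
Step 3: x=[8.4760] v=[-1.5809]
Step 4: x=[7.9502] v=[-1.7528]
Step 5: x=[7.4449] v=[-1.6843]
Step 6: x=[7.0295] v=[-1.3848]
Step 7: x=[6.7609] v=[-0.8954]
Step 8: x=[6.6759] v=[-0.2833]
Step 9: x=[6.7862] v=[0.3677]
First v>=0 after going negative at step 9, time=2.7000

Answer: 2.7000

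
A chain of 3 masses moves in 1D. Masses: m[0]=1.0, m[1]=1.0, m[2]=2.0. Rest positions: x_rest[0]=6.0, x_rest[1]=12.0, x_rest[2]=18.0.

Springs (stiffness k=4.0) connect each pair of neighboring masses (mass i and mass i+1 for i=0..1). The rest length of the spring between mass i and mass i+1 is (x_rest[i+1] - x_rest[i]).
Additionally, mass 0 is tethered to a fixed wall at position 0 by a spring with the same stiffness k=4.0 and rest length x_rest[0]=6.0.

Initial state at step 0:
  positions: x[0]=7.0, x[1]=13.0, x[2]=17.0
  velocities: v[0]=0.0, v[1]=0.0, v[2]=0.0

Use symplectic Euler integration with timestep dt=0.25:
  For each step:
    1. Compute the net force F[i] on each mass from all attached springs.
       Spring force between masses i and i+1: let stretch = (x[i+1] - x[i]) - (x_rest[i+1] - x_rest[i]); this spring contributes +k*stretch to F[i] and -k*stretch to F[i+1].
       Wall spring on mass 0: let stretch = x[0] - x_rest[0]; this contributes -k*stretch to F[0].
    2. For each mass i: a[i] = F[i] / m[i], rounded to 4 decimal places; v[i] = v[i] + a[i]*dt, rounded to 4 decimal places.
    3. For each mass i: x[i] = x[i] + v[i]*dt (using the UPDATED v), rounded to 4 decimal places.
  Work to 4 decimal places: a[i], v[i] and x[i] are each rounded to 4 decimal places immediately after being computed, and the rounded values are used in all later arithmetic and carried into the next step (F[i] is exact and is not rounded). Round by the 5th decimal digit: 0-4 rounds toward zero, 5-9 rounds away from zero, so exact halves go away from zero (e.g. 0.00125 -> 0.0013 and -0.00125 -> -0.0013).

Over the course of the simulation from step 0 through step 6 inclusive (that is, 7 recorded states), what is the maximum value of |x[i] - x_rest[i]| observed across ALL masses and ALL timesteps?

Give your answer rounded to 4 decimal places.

Step 0: x=[7.0000 13.0000 17.0000] v=[0.0000 0.0000 0.0000]
Step 1: x=[6.7500 12.5000 17.2500] v=[-1.0000 -2.0000 1.0000]
Step 2: x=[6.2500 11.7500 17.6563] v=[-2.0000 -3.0000 1.6250]
Step 3: x=[5.5625 11.1016 18.0743] v=[-2.7500 -2.5937 1.6719]
Step 4: x=[4.8692 10.8116 18.3707] v=[-2.7734 -1.1601 1.1856]
Step 5: x=[4.4442 10.9258 18.4722] v=[-1.7002 0.4566 0.4061]
Step 6: x=[4.5285 11.3062 18.3804] v=[0.3372 1.5214 -0.3671]
Max displacement = 1.5558

Answer: 1.5558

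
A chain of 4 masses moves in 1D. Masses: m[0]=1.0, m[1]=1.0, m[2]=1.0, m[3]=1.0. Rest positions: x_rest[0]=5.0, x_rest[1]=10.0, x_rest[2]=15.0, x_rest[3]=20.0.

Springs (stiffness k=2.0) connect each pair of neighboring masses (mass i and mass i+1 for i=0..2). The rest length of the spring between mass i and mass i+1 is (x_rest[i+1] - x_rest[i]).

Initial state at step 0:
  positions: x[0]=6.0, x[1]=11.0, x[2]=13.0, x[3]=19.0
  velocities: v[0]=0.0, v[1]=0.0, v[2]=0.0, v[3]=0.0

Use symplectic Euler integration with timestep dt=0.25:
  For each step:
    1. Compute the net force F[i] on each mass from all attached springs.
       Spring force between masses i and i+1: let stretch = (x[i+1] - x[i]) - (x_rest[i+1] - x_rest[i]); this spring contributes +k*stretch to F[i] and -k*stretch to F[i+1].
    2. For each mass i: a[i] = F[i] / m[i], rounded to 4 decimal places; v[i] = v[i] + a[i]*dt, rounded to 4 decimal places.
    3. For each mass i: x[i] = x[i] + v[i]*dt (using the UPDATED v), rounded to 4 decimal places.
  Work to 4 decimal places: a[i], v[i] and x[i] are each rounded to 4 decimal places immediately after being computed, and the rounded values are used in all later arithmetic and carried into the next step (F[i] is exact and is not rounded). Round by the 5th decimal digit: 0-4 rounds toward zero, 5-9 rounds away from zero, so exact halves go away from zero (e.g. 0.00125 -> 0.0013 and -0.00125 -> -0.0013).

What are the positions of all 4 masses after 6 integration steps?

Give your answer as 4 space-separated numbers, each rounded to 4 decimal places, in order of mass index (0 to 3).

Answer: 4.3790 9.5246 15.4867 19.6100

Derivation:
Step 0: x=[6.0000 11.0000 13.0000 19.0000] v=[0.0000 0.0000 0.0000 0.0000]
Step 1: x=[6.0000 10.6250 13.5000 18.8750] v=[0.0000 -1.5000 2.0000 -0.5000]
Step 2: x=[5.9531 10.0313 14.3125 18.7031] v=[-0.1875 -2.3750 3.2500 -0.6875]
Step 3: x=[5.7910 9.4629 15.1387 18.6074] v=[-0.6484 -2.2735 3.3047 -0.3828]
Step 4: x=[5.4629 9.1450 15.6890 18.7031] v=[-1.3125 -1.2716 2.2012 0.3829]
Step 5: x=[4.9700 9.1849 15.7981 19.0471] v=[-1.9715 0.1594 0.4363 1.3759]
Step 6: x=[4.3790 9.5246 15.4867 19.6100] v=[-2.3641 1.3586 -1.2458 2.2514]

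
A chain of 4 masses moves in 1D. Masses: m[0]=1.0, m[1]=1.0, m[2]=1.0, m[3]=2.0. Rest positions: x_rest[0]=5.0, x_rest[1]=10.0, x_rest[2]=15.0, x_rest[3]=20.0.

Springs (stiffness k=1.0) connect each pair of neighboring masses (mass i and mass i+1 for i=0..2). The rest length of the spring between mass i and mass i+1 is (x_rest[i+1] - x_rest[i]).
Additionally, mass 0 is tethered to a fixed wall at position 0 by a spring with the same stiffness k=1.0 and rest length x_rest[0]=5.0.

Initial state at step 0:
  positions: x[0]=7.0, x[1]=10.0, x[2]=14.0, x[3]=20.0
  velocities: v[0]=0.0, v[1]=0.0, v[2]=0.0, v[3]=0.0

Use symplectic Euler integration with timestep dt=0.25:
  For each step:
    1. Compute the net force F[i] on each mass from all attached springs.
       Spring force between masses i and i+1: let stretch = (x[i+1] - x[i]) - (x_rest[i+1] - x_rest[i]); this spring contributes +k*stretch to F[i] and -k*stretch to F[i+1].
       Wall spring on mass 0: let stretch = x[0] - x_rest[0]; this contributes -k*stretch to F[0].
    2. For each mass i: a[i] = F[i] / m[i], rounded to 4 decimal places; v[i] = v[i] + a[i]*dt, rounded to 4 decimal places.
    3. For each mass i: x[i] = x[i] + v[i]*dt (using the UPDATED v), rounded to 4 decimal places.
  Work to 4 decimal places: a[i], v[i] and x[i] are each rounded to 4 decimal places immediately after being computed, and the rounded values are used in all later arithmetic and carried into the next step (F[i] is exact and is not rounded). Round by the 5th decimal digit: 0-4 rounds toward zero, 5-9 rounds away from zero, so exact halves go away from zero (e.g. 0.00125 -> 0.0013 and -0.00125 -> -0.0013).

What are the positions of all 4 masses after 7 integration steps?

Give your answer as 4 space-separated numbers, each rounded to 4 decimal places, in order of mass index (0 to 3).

Answer: 3.4369 10.3698 15.9992 19.6267

Derivation:
Step 0: x=[7.0000 10.0000 14.0000 20.0000] v=[0.0000 0.0000 0.0000 0.0000]
Step 1: x=[6.7500 10.0625 14.1250 19.9688] v=[-1.0000 0.2500 0.5000 -0.1250]
Step 2: x=[6.2852 10.1719 14.3613 19.9112] v=[-1.8594 0.4375 0.9453 -0.2305]
Step 3: x=[5.6705 10.3002 14.6827 19.8364] v=[-2.4590 0.5132 1.2854 -0.2993]
Step 4: x=[4.9907 10.4131 15.0523 19.7568] v=[-2.7192 0.4514 1.4782 -0.3185]
Step 5: x=[4.3379 10.4770 15.4259 19.6864] v=[-2.6113 0.2556 1.4945 -0.2816]
Step 6: x=[3.7977 10.4665 15.7565 19.6391] v=[-2.1610 -0.0420 1.3224 -0.1892]
Step 7: x=[3.4369 10.3698 15.9992 19.6267] v=[-1.4432 -0.3867 0.9706 -0.0495]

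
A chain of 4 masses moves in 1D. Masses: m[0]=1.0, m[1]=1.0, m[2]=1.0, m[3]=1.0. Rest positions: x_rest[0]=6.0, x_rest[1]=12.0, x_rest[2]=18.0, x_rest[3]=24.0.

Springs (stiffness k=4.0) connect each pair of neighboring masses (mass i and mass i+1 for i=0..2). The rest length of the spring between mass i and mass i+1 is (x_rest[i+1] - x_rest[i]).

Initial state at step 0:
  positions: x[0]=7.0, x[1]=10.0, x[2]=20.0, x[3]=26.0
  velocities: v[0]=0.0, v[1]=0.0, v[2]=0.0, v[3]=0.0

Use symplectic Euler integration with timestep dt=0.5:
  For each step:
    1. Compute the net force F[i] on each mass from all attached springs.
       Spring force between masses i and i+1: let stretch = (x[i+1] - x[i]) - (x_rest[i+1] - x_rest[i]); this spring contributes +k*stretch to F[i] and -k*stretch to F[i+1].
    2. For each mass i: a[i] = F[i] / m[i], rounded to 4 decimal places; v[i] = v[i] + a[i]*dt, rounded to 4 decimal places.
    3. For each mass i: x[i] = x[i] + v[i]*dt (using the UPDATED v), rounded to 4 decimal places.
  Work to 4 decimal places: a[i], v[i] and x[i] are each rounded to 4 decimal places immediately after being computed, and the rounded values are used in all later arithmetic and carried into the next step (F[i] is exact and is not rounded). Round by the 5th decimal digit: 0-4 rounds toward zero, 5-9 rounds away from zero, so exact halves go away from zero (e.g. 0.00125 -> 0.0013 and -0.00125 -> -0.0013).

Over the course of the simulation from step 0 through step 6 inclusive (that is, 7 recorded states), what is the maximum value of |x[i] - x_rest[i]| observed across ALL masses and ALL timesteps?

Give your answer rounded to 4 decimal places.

Answer: 5.0000

Derivation:
Step 0: x=[7.0000 10.0000 20.0000 26.0000] v=[0.0000 0.0000 0.0000 0.0000]
Step 1: x=[4.0000 17.0000 16.0000 26.0000] v=[-6.0000 14.0000 -8.0000 0.0000]
Step 2: x=[8.0000 10.0000 23.0000 22.0000] v=[8.0000 -14.0000 14.0000 -8.0000]
Step 3: x=[8.0000 14.0000 16.0000 25.0000] v=[0.0000 8.0000 -14.0000 6.0000]
Step 4: x=[8.0000 14.0000 16.0000 25.0000] v=[0.0000 0.0000 0.0000 0.0000]
Step 5: x=[8.0000 10.0000 23.0000 22.0000] v=[0.0000 -8.0000 14.0000 -6.0000]
Step 6: x=[4.0000 17.0000 16.0000 26.0000] v=[-8.0000 14.0000 -14.0000 8.0000]
Max displacement = 5.0000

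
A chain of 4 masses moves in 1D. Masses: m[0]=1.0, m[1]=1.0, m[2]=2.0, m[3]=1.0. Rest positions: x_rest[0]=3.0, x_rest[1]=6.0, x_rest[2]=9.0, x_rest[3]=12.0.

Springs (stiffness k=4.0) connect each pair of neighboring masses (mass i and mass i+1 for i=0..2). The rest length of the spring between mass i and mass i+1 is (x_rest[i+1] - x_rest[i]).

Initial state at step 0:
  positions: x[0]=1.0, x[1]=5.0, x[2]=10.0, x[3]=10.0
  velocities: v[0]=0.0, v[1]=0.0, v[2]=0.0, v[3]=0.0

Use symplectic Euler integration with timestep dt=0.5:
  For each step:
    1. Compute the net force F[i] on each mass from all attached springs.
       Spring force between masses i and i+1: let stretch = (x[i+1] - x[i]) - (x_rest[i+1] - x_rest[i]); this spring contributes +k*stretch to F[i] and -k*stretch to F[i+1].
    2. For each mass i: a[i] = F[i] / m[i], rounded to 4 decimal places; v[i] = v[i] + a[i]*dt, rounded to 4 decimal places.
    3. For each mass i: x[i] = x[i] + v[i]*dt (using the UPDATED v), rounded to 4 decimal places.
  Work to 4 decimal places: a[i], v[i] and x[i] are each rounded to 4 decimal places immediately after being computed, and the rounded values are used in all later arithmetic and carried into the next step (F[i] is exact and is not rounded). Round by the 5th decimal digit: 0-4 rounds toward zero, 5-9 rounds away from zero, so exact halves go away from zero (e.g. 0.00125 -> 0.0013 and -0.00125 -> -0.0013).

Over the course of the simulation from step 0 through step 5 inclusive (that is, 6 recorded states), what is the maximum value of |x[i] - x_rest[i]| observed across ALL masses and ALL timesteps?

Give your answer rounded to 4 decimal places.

Answer: 3.5000

Derivation:
Step 0: x=[1.0000 5.0000 10.0000 10.0000] v=[0.0000 0.0000 0.0000 0.0000]
Step 1: x=[2.0000 6.0000 7.5000 13.0000] v=[2.0000 2.0000 -5.0000 6.0000]
Step 2: x=[4.0000 4.5000 7.0000 13.5000] v=[4.0000 -3.0000 -1.0000 1.0000]
Step 3: x=[3.5000 5.0000 8.5000 10.5000] v=[-1.0000 1.0000 3.0000 -6.0000]
Step 4: x=[1.5000 7.5000 9.2500 8.5000] v=[-4.0000 5.0000 1.5000 -4.0000]
Step 5: x=[2.5000 5.7500 8.7500 10.2500] v=[2.0000 -3.5000 -1.0000 3.5000]
Max displacement = 3.5000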